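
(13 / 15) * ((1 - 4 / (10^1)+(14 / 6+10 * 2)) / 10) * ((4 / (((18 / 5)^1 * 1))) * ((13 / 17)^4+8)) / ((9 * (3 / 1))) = 1038590696 / 1522170225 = 0.68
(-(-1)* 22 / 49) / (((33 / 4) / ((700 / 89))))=800 / 1869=0.43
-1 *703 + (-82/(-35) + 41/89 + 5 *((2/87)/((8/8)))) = -189725594/271005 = -700.08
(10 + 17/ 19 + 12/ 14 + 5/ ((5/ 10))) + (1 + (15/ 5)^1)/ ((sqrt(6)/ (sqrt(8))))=8*sqrt(3)/ 3 + 2893/ 133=26.37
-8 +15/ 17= -121/ 17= -7.12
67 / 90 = 0.74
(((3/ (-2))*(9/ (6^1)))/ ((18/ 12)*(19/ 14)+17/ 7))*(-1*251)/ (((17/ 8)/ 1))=126504/ 2125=59.53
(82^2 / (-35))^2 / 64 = 2825761 / 4900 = 576.69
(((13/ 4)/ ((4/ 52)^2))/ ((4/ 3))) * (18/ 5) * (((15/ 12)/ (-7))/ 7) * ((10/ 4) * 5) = -1482975/ 3136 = -472.89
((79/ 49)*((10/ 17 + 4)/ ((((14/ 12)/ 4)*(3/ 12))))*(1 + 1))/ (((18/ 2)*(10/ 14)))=31.56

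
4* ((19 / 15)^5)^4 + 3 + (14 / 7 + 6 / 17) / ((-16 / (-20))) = 2589703288086929631025133993 / 5652936441135406494140625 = 458.12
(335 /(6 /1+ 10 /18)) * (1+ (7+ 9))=868.73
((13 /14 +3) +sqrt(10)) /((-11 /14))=-5-14 * sqrt(10) /11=-9.02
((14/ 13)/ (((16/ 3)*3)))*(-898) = -3143/ 52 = -60.44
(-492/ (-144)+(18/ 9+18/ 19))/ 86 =1451/ 19608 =0.07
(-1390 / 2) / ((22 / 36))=-12510 / 11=-1137.27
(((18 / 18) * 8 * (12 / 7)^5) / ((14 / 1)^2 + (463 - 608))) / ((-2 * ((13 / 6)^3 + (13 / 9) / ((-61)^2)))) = -266660315136 / 2335852540931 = -0.11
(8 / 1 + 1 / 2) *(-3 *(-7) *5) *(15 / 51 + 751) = 670530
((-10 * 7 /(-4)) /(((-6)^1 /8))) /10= -7 /3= -2.33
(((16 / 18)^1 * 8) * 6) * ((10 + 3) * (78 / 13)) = 3328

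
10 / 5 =2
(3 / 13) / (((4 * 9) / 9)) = 3 / 52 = 0.06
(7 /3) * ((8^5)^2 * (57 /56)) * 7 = 17850957824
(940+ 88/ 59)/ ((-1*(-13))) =55548/ 767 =72.42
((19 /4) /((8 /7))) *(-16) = -133 /2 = -66.50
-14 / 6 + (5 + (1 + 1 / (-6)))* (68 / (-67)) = -553 / 67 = -8.25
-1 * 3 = -3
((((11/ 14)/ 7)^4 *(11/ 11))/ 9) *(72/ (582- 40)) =14641/ 6249044284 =0.00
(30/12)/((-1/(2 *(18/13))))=-90/13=-6.92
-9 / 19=-0.47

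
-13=-13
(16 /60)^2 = 16 /225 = 0.07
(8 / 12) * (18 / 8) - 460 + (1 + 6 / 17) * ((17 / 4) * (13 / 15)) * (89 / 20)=-523589 / 1200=-436.32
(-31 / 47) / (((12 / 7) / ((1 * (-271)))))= 58807 / 564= 104.27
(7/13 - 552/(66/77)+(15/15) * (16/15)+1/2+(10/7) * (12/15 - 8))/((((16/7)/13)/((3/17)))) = -1780453/2720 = -654.58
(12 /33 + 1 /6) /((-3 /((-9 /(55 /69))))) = 483 /242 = 2.00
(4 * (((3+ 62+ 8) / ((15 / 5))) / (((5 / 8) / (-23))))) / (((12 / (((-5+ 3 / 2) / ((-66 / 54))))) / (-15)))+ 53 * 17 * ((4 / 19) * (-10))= 2283244 / 209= 10924.61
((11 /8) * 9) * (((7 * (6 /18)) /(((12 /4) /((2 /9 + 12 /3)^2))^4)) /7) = 5978214190432 /1162261467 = 5143.61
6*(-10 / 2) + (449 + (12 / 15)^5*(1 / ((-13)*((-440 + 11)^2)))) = 3132722895851 / 7476665625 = 419.00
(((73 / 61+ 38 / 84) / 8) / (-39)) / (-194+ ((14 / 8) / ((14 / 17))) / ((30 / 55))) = 13 / 467565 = 0.00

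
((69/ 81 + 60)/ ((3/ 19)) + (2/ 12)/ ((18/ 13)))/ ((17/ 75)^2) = 78066875/ 10404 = 7503.54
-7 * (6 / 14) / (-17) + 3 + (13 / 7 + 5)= 1194 / 119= 10.03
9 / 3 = 3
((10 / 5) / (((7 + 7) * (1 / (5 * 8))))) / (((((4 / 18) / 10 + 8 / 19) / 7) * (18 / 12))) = 22800 / 379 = 60.16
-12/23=-0.52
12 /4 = 3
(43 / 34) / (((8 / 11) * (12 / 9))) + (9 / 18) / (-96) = 1.30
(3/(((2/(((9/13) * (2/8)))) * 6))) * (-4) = -9/52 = -0.17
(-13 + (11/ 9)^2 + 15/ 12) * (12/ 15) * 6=-6646/ 135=-49.23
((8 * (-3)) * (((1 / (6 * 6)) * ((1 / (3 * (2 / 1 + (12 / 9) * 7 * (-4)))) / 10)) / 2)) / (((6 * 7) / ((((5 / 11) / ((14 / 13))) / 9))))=13 / 37022832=0.00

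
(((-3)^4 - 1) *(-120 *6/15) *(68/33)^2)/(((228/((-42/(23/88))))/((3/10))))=16572416/4807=3447.56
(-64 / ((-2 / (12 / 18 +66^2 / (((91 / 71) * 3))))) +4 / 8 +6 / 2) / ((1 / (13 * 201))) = 1327083941 / 14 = 94791710.07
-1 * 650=-650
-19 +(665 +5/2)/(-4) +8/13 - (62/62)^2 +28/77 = -212665/1144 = -185.90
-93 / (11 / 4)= -33.82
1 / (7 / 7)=1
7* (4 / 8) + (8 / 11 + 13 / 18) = 490 / 99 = 4.95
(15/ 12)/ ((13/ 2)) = 5/ 26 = 0.19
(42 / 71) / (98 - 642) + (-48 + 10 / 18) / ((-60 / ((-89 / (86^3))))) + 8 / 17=194594422009 / 414568579680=0.47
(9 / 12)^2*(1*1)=9 / 16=0.56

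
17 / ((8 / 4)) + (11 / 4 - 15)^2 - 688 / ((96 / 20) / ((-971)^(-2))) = 158.56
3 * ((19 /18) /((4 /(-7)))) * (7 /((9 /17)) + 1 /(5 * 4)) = -317737 /4320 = -73.55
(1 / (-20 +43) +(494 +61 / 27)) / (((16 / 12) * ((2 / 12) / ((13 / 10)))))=1001663 / 345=2903.37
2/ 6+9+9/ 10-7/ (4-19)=107/ 10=10.70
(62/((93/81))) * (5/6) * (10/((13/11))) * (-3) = -14850/13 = -1142.31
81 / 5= 16.20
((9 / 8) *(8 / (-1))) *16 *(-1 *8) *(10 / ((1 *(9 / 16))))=20480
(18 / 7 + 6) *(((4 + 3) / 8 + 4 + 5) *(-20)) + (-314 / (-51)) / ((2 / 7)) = -596657 / 357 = -1671.31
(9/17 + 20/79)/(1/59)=62009/1343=46.17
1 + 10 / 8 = 9 / 4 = 2.25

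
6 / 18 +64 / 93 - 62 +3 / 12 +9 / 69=-60.60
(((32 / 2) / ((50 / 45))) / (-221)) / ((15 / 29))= -696 / 5525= -0.13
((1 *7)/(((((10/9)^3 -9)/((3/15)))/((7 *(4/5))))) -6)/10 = -488517/695125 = -0.70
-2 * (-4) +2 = 10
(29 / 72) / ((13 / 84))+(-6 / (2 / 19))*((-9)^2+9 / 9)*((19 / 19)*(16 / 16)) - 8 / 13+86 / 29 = -4669.05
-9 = -9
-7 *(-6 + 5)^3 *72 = 504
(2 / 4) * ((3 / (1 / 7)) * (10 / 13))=105 / 13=8.08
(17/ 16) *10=85/ 8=10.62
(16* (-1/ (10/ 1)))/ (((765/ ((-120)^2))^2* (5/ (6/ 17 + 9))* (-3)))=1736704/ 4913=353.49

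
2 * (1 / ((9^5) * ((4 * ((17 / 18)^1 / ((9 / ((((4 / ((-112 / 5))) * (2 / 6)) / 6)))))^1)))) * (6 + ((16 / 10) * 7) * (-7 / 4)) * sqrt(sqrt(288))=0.46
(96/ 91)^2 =9216/ 8281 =1.11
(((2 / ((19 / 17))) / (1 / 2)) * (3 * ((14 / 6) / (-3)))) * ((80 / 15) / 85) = -448 / 855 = -0.52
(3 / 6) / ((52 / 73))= 73 / 104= 0.70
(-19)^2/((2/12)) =2166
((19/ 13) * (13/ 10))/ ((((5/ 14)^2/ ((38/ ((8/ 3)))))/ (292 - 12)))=1485876/ 25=59435.04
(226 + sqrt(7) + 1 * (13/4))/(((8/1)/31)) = 31 * sqrt(7)/8 + 28427/32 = 898.60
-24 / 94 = -12 / 47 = -0.26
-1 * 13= -13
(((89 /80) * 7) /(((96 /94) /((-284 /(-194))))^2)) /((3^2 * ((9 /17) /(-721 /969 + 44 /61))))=-1866176602003 /24421686064128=-0.08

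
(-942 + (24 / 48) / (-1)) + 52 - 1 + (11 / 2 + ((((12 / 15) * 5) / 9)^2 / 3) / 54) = -5813038 / 6561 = -886.00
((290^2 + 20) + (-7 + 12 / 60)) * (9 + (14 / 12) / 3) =35537827 / 45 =789729.49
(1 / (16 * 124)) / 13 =1 / 25792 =0.00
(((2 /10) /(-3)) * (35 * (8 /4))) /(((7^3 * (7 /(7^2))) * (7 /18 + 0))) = -12 /49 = -0.24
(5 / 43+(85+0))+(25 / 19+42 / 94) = 3336062 / 38399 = 86.88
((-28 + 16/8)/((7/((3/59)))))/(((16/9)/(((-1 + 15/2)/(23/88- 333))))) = 50193/24186106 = 0.00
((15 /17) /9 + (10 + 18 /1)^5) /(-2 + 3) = 877728773 /51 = 17210368.10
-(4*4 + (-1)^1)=-15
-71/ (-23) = 71/ 23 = 3.09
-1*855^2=-731025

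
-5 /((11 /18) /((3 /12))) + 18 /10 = -27 /110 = -0.25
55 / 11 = 5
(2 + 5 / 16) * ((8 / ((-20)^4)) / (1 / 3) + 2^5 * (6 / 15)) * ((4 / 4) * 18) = 85248999 / 160000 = 532.81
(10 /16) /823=5 /6584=0.00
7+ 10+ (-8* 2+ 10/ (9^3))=739/ 729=1.01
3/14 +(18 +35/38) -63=-43.86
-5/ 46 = -0.11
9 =9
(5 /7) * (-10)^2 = 500 /7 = 71.43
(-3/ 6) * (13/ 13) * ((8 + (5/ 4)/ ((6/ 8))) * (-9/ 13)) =87/ 26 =3.35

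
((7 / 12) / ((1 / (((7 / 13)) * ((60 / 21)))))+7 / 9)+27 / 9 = 547 / 117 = 4.68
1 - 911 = -910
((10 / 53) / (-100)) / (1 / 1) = -1 / 530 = -0.00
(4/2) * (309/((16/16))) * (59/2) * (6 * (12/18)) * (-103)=-7511172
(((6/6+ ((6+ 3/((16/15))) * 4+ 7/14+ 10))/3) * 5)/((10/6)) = 187/4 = 46.75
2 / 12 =1 / 6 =0.17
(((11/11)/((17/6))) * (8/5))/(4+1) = 0.11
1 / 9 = 0.11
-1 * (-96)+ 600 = 696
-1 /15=-0.07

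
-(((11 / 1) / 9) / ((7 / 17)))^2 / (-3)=34969 / 11907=2.94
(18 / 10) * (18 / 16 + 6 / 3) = 45 / 8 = 5.62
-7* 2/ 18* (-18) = 14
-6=-6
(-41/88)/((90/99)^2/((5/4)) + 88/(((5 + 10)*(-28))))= -47355/45904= -1.03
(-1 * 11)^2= 121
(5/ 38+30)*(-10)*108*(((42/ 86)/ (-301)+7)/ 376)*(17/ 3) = -5667234750/ 1651157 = -3432.28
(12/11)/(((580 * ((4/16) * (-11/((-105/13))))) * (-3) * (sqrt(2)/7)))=-294 * sqrt(2)/45617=-0.01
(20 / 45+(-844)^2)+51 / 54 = 12822073 / 18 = 712337.39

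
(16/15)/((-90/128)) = -1024/675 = -1.52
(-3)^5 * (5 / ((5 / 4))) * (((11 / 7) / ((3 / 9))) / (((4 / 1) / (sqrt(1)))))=-8019 / 7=-1145.57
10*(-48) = -480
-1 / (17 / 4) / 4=-1 / 17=-0.06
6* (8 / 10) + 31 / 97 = 2483 / 485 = 5.12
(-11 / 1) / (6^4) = -0.01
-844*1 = -844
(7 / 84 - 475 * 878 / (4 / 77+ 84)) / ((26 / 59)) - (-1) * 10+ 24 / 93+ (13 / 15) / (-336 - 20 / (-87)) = -401755734144578 / 35714627715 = -11249.05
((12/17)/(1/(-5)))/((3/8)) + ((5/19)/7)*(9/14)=-297155/31654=-9.39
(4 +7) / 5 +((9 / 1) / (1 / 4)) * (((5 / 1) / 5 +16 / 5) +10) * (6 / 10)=308.92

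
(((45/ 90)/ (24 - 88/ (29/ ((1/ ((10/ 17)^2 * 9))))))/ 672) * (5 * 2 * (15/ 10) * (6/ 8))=97875/ 269233664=0.00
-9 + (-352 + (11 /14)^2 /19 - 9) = -1377759 /3724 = -369.97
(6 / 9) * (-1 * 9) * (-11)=66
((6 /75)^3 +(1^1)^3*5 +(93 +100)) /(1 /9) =27843822 /15625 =1782.00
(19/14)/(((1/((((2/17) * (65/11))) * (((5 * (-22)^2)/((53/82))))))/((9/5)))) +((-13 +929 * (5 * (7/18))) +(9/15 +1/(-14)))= 2313772084/283815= 8152.40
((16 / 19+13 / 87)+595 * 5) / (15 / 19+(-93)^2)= 2459657 / 7149051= 0.34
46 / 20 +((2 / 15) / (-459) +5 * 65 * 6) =26883167 / 13770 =1952.30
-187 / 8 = -23.38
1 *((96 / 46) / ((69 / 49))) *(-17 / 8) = -1666 / 529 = -3.15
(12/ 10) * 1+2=16/ 5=3.20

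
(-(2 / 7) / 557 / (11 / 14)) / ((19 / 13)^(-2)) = -1444 / 1035463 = -0.00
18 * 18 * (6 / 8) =243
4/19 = 0.21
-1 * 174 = -174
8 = 8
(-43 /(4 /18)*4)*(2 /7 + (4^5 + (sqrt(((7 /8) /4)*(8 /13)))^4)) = -7503164901 /9464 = -792811.17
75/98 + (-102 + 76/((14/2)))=-90.38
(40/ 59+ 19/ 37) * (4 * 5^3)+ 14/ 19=24740062/ 41477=596.48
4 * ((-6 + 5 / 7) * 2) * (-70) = 2960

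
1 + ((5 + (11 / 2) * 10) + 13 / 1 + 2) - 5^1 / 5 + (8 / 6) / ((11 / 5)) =2495 / 33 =75.61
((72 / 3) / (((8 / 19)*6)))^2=361 / 4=90.25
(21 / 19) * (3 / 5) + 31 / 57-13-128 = -39841 / 285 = -139.79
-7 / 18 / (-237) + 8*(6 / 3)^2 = 136519 / 4266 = 32.00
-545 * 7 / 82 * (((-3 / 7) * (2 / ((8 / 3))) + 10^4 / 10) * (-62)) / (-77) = -472907945 / 12628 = -37449.16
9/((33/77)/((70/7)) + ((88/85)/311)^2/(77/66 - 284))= 16602309567550/79058544711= 210.00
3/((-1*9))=-1/3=-0.33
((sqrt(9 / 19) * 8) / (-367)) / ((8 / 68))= -204 * sqrt(19) / 6973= -0.13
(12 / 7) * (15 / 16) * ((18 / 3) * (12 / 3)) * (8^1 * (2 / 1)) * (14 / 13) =8640 / 13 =664.62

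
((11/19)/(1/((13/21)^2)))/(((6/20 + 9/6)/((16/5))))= 29744/75411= 0.39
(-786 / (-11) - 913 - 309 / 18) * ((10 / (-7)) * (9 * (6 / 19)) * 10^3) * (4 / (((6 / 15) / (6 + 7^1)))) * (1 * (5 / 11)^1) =3315487500000 / 16093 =206020474.74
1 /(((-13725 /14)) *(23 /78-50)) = 364 /17737275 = 0.00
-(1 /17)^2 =-1 /289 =-0.00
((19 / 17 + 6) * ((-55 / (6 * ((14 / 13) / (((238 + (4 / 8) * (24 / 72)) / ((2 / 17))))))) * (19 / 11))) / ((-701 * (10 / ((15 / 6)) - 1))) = 100.74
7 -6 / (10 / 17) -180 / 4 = -241 / 5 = -48.20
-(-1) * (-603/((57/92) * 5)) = -194.65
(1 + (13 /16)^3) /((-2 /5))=-31465 /8192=-3.84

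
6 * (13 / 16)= 39 / 8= 4.88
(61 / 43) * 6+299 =13223 / 43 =307.51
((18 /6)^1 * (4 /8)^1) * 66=99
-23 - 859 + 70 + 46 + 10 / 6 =-2293 / 3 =-764.33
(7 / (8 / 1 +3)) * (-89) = -56.64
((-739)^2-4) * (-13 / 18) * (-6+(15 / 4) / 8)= 2181623.64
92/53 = 1.74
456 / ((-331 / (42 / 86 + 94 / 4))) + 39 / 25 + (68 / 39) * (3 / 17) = -144228869 / 4625725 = -31.18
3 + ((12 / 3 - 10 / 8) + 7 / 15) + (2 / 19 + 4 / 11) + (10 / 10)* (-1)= 71297 / 12540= 5.69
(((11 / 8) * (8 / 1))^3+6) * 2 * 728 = 1946672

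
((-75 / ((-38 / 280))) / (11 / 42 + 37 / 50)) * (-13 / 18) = -1990625 / 4997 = -398.36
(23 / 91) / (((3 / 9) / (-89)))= -6141 / 91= -67.48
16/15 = 1.07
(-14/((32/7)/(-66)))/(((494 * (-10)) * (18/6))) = -0.01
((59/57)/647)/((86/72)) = 708/528599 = 0.00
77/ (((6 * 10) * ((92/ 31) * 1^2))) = 2387/ 5520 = 0.43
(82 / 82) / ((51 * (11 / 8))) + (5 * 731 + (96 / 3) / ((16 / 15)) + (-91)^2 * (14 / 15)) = 10672041 / 935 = 11413.95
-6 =-6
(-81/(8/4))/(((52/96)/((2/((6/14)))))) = -4536/13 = -348.92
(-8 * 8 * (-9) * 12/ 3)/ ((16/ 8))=1152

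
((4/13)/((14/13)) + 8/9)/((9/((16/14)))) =592/3969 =0.15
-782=-782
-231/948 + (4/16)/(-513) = -9895/40527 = -0.24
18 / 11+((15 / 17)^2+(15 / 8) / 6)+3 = 291319 / 50864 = 5.73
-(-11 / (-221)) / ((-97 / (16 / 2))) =88 / 21437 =0.00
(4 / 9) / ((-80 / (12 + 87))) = -11 / 20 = -0.55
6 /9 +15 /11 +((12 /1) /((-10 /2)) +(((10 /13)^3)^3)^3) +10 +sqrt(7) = sqrt(7) +1895100401802349814312560867897913 /196767993264561182732267176339305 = 12.28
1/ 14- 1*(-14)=197/ 14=14.07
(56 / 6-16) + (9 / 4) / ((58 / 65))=-2885 / 696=-4.15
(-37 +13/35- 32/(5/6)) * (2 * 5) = -5252/7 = -750.29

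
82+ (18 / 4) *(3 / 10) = 1667 / 20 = 83.35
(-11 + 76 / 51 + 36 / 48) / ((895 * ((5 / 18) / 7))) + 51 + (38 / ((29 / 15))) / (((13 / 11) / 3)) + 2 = 5887902971 / 57360550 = 102.65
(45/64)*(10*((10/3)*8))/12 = 125/8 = 15.62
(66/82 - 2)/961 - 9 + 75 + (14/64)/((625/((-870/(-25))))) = 130044845209/1970050000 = 66.01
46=46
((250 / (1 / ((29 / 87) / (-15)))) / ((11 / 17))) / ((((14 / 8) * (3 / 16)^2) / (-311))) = 270694400 / 6237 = 43401.38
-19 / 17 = -1.12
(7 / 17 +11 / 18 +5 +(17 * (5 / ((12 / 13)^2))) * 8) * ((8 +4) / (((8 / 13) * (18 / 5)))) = 666380 / 153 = 4355.42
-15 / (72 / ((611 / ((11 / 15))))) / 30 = -3055 / 528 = -5.79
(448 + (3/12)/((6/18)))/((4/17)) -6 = 1901.19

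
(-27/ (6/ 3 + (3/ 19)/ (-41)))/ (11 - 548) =7011/ 278345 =0.03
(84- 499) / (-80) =5.19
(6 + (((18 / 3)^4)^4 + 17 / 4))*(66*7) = 2606705554498815 / 2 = 1303352777249407.50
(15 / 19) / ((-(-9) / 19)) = 5 / 3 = 1.67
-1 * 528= -528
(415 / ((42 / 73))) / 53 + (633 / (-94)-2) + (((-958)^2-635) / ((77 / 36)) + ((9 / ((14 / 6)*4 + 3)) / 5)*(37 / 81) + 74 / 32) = 6579668137079 / 15344560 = 428794.84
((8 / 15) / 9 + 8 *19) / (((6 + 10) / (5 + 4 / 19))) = 14113 / 285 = 49.52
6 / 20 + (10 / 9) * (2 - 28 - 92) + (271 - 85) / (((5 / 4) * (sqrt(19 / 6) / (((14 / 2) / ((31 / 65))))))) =-11773 / 90 + 2184 * sqrt(114) / 19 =1096.49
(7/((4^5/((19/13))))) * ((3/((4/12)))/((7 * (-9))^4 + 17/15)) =17955/3145551478784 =0.00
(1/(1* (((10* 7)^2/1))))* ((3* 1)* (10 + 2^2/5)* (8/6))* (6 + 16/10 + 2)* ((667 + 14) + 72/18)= 355104/6125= 57.98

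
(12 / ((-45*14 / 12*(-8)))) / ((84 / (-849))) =-283 / 980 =-0.29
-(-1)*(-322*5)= -1610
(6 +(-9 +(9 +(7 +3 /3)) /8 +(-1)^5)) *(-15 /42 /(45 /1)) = 5 /336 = 0.01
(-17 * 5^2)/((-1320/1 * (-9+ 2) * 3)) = -85/5544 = -0.02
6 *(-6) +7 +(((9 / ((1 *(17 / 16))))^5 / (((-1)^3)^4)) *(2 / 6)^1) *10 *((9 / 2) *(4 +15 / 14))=32970708218309 / 9938999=3317306.72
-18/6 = -3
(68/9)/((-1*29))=-68/261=-0.26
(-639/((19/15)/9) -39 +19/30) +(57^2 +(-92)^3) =-444610049/570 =-780017.63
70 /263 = 0.27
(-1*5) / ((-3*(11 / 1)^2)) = 5 / 363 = 0.01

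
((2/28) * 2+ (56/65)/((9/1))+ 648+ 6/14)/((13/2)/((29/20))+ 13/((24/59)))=616259744/34620495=17.80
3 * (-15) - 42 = -87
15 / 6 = 5 / 2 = 2.50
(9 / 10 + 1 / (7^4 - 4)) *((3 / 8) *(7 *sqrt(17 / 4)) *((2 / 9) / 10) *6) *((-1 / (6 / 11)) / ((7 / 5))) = -237413 *sqrt(17) / 1150560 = -0.85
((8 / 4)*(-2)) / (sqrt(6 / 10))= -4*sqrt(15) / 3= -5.16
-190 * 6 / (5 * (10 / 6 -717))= 342 / 1073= 0.32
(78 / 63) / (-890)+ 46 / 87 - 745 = -744.47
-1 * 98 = -98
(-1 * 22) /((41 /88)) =-47.22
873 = 873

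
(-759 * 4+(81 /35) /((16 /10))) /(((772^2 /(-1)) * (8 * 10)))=33987 /534001664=0.00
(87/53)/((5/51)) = 16.74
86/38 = 43/19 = 2.26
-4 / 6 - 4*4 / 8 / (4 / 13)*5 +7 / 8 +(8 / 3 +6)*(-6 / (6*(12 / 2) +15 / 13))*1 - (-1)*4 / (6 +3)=-385397 / 11592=-33.25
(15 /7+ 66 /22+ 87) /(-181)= -645 /1267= -0.51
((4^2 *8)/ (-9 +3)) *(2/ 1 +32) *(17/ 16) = -2312/ 3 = -770.67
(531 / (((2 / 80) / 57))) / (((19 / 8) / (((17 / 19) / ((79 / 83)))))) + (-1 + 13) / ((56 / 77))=1438592253 / 3002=479211.28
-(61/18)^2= -3721/324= -11.48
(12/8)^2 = 2.25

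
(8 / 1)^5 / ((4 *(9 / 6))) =16384 / 3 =5461.33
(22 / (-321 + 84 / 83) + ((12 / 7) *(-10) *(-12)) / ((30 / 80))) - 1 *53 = 92120389 / 185913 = 495.50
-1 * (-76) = 76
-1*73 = -73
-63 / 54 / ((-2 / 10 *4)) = 35 / 24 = 1.46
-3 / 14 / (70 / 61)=-0.19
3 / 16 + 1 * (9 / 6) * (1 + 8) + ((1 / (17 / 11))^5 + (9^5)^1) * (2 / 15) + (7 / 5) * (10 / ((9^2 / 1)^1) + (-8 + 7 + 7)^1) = 14528738151739 / 1840134672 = 7895.48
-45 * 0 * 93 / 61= 0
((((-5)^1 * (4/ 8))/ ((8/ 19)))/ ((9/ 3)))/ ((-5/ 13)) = 247/ 48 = 5.15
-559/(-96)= 5.82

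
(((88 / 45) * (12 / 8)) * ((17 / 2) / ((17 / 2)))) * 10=88 / 3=29.33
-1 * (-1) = 1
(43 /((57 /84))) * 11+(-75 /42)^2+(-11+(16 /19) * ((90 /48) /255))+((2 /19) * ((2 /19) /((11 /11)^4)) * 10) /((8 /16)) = 829329413 /1202852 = 689.47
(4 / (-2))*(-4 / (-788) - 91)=35852 / 197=181.99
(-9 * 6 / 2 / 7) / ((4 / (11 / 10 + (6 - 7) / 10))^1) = -27 / 28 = -0.96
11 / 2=5.50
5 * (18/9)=10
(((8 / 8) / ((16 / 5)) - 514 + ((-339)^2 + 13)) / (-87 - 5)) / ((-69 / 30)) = 9153625 / 16928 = 540.74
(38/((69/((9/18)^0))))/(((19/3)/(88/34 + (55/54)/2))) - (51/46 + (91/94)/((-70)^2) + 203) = -141597262841/694650600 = -203.84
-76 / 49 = -1.55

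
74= 74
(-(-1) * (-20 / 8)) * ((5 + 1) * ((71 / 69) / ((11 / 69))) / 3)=-355 / 11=-32.27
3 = 3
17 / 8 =2.12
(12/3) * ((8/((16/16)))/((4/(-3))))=-24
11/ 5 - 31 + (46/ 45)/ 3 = -3842/ 135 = -28.46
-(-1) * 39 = 39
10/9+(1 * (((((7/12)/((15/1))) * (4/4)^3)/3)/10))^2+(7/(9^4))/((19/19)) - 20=-4956919559/262440000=-18.89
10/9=1.11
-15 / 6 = -5 / 2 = -2.50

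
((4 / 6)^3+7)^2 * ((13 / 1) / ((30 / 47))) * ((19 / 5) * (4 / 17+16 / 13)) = 69312874 / 11475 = 6040.34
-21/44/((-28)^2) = -3/4928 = -0.00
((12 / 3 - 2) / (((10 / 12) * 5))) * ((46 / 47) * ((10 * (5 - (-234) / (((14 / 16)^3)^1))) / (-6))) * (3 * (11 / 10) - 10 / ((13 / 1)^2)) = -61233495332 / 68111225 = -899.02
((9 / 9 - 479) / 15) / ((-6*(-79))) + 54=53.93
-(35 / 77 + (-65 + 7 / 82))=58143 / 902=64.46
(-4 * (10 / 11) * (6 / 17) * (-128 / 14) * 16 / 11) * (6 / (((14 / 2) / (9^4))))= 9674588160 / 100793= 95984.72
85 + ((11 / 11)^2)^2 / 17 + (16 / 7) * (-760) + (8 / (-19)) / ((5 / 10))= -3737266 / 2261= -1652.93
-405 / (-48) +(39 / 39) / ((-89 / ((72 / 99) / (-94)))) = 6211819 / 736208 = 8.44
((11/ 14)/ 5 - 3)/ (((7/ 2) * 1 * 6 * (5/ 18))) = -597/ 1225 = -0.49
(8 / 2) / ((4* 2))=1 / 2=0.50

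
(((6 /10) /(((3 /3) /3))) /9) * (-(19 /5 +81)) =-424 /25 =-16.96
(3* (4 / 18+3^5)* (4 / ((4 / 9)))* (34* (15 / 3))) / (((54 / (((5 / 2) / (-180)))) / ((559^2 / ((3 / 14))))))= -406992440855 / 972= -418716502.94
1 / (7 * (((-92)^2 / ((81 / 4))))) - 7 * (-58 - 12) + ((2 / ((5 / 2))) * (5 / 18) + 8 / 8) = 1047742361 / 2132928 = 491.22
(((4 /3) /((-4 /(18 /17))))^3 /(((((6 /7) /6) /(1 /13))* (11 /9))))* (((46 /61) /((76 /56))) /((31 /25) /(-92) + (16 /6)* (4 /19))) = -0.02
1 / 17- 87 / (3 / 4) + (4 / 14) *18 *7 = -1359 / 17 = -79.94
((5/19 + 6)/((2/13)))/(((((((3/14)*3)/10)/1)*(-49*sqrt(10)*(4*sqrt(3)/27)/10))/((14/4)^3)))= -379015*sqrt(30)/304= -6828.79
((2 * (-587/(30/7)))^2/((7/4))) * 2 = 19295864/225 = 85759.40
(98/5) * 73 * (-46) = -65816.80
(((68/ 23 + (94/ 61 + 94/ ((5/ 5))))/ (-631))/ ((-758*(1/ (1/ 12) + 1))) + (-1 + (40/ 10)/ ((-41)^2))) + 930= 6811678468534359/ 7332250705091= 929.00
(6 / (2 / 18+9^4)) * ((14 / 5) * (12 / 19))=4536 / 2804875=0.00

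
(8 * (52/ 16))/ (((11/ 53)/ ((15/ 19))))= 20670/ 209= 98.90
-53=-53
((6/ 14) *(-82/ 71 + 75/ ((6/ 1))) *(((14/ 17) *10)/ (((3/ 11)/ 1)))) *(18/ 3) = 1063260/ 1207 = 880.91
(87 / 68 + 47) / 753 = 3283 / 51204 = 0.06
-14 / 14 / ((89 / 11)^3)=-1331 / 704969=-0.00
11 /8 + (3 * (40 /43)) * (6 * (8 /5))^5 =48922657481 /215000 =227547.24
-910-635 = -1545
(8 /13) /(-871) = -8 /11323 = -0.00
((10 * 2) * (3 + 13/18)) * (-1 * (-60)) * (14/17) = 3678.43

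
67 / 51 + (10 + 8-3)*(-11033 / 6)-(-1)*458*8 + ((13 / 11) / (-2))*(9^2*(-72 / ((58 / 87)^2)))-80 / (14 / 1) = -126991259 / 7854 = -16168.99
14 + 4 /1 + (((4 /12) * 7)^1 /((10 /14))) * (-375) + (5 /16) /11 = -212427 /176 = -1206.97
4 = 4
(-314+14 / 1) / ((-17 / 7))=2100 / 17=123.53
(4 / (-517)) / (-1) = 4 / 517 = 0.01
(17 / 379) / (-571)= -17 / 216409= -0.00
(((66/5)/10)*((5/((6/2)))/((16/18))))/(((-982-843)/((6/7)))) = -297/255500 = -0.00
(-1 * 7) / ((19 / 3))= -21 / 19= -1.11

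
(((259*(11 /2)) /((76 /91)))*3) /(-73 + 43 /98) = -2931621 /41572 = -70.52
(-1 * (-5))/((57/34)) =170/57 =2.98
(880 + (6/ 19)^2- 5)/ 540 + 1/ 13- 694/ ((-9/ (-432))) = -33310.30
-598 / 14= -299 / 7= -42.71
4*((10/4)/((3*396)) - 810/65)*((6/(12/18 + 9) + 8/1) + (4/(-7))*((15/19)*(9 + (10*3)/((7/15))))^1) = 6682868155/5486481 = 1218.06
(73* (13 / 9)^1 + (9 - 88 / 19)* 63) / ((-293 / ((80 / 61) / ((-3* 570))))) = 520736 / 522624393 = 0.00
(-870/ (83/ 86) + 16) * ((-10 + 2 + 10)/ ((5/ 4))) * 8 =-4703488/ 415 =-11333.71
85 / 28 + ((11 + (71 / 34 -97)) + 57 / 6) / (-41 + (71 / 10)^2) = -4.87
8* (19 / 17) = 152 / 17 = 8.94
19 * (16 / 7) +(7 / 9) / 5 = 13729 / 315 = 43.58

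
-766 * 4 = -3064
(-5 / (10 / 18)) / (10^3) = -9 / 1000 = -0.01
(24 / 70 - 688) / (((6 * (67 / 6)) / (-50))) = 240680 / 469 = 513.18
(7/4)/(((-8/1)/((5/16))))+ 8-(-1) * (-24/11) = 32383/5632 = 5.75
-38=-38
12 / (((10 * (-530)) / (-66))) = 198 / 1325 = 0.15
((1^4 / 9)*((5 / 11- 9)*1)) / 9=-94 / 891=-0.11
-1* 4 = -4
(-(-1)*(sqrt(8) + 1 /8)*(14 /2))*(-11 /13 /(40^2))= -77*sqrt(2) /10400-77 /166400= -0.01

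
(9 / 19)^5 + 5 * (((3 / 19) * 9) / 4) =17829531 / 9904396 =1.80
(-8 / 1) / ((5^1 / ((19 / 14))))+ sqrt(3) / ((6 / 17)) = -76 / 35+ 17*sqrt(3) / 6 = 2.74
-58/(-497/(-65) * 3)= -3770/1491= -2.53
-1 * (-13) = 13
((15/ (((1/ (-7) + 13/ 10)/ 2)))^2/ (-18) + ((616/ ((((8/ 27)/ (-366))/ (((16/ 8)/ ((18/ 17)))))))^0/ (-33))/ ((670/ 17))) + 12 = -25.34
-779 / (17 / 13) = -10127 / 17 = -595.71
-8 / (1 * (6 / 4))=-16 / 3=-5.33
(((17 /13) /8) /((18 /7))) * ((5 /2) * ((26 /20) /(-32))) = -119 /18432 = -0.01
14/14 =1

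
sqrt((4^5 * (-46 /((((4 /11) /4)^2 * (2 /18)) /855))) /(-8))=1584 * sqrt(2185)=74042.47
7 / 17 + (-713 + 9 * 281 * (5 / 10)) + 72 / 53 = 996993 / 1802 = 553.27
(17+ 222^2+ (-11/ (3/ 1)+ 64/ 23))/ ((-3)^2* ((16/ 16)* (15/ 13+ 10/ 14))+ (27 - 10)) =309555428/ 212313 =1458.01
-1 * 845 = -845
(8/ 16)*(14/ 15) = 7/ 15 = 0.47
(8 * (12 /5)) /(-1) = -96 /5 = -19.20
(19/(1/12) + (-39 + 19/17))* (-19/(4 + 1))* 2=-122816/85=-1444.89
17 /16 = 1.06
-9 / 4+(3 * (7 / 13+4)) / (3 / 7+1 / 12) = 54441 / 2236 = 24.35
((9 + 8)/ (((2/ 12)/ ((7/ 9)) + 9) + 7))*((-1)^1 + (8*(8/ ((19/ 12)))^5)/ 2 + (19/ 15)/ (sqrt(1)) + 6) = 116490616504108/ 8431117095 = 13816.75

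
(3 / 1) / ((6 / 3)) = 3 / 2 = 1.50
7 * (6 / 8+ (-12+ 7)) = -119 / 4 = -29.75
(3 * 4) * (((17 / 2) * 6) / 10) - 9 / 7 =2097 / 35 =59.91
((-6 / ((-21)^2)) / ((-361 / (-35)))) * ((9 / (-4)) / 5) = 3 / 5054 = 0.00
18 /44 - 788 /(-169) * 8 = 140209 /3718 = 37.71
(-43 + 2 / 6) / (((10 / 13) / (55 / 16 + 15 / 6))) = -988 / 3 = -329.33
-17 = -17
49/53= 0.92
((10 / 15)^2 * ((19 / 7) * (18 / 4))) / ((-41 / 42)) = -228 / 41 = -5.56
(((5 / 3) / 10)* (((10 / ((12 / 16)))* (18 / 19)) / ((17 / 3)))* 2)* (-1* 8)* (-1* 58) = 111360 / 323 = 344.77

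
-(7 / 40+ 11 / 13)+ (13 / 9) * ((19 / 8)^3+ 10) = 1090711 / 33280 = 32.77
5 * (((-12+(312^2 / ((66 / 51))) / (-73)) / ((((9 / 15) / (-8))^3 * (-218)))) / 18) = -3148.46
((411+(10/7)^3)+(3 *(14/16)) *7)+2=1191693/2744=434.29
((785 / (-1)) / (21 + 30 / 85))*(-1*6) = 26690 / 121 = 220.58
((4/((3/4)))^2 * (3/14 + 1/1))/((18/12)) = 4352/189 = 23.03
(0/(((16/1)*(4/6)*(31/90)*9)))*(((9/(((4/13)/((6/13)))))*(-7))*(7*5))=0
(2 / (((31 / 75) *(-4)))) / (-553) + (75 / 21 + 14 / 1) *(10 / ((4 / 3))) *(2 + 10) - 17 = 53638073 / 34286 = 1564.43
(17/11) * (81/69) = 459/253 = 1.81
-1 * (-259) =259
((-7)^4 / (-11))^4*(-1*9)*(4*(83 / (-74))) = 49649998270983894 / 541717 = 91653018589.01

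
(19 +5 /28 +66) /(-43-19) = -2385 /1736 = -1.37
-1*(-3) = 3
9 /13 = 0.69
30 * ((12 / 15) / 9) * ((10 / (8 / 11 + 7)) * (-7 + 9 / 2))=-440 / 51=-8.63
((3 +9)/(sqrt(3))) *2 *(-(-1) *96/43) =768 *sqrt(3)/43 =30.94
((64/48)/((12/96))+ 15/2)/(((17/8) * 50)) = 218/1275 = 0.17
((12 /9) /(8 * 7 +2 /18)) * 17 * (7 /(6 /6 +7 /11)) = 1.73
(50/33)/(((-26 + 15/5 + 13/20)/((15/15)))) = -1000/14751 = -0.07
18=18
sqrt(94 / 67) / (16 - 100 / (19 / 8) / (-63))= 1197 * sqrt(6298) / 1336784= 0.07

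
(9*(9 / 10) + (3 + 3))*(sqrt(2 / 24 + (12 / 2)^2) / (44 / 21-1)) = 77.33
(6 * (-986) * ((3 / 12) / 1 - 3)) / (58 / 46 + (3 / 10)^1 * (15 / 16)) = 11973984 / 1135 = 10549.77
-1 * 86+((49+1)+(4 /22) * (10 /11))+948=110372 /121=912.17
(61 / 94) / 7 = 61 / 658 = 0.09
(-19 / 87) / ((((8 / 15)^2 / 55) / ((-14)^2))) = -3840375 / 464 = -8276.67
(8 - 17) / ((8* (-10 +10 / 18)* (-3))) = -27 / 680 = -0.04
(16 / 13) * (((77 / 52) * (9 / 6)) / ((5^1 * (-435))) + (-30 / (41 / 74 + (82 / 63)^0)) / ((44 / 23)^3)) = -553631549 / 163080775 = -3.39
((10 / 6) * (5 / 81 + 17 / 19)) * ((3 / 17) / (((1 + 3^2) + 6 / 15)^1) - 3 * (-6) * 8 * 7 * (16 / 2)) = 230115920 / 17901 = 12854.92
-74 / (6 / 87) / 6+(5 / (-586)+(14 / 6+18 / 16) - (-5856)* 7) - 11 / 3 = 286996663 / 7032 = 40812.95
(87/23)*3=261/23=11.35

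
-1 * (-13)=13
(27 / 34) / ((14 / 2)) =27 / 238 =0.11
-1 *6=-6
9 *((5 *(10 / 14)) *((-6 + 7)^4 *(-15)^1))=-3375 / 7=-482.14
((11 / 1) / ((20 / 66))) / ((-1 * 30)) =-121 / 100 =-1.21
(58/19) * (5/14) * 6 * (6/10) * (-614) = -320508/133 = -2409.83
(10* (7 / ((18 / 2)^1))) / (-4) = -35 / 18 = -1.94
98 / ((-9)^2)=98 / 81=1.21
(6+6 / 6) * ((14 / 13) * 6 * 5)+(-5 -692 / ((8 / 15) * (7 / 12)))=-182285 / 91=-2003.13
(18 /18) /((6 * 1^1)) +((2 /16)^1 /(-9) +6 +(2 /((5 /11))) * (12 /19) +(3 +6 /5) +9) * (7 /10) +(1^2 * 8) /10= 1117807 /68400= 16.34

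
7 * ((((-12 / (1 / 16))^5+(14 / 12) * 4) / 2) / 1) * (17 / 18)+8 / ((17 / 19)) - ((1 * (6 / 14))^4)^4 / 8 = -105249954530930435934875049479 / 122031321051574872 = -862483120103.63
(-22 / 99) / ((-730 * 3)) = 1 / 9855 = 0.00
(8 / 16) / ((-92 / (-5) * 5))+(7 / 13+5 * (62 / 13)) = 58341 / 2392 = 24.39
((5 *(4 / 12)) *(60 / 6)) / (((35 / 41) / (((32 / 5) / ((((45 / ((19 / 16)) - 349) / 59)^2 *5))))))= 3297425984 / 3668691705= 0.90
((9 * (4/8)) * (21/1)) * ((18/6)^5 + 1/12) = 183771/8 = 22971.38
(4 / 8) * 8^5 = 16384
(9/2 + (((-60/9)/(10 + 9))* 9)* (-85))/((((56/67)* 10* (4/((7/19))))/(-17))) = -11812569/231040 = -51.13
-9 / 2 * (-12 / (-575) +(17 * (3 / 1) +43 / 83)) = -231.93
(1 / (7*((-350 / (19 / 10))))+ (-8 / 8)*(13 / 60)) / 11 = -7991 / 404250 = -0.02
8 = 8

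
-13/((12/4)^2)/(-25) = 13/225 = 0.06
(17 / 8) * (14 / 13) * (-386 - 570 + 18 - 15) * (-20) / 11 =567035 / 143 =3965.28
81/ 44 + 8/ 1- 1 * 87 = -3395/ 44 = -77.16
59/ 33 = 1.79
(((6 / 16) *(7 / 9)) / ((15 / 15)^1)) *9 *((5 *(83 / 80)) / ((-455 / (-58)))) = 7221 / 4160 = 1.74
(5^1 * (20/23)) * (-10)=-1000/23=-43.48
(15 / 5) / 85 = 0.04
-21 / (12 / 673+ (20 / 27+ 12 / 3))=-4.41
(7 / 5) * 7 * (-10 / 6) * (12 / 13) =-196 / 13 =-15.08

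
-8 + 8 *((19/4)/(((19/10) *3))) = -4/3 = -1.33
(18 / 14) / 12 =3 / 28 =0.11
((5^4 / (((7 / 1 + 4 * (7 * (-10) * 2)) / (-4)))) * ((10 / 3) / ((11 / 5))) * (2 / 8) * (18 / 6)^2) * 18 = 1687500 / 6083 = 277.41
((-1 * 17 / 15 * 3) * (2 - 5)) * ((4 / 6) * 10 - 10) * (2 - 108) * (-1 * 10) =-36040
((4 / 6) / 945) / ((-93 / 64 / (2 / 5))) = -256 / 1318275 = -0.00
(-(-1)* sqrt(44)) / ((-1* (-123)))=2* sqrt(11) / 123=0.05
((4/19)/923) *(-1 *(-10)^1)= 40/17537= 0.00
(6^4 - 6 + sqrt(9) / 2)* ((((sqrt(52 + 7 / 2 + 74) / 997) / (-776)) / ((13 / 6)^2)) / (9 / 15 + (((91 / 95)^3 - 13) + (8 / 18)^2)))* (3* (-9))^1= -0.01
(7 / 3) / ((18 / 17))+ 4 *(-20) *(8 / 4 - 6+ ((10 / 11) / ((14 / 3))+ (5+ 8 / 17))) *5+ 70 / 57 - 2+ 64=-806794903 / 1343034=-600.73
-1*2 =-2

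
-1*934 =-934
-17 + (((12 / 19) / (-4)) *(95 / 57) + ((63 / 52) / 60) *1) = -340721 / 19760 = -17.24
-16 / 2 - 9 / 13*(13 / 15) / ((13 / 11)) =-553 / 65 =-8.51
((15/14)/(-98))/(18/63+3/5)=-75/6076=-0.01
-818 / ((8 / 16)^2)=-3272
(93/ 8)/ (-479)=-93/ 3832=-0.02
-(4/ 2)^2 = -4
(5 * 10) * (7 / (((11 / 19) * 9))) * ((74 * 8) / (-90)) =-393680 / 891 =-441.84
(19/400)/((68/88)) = 209/3400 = 0.06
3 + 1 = 4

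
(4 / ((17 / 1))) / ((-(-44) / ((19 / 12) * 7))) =133 / 2244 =0.06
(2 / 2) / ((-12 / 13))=-13 / 12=-1.08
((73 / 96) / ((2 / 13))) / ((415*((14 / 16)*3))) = 949 / 209160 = 0.00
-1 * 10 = -10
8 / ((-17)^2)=0.03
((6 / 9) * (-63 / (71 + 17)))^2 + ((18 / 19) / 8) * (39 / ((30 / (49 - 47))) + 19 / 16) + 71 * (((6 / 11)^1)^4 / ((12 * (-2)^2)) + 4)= 25352766067 / 89017280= 284.81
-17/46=-0.37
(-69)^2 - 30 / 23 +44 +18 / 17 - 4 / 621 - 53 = 4751.75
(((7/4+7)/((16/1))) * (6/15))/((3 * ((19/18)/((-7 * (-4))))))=147/76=1.93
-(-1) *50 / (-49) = -50 / 49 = -1.02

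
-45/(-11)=45/11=4.09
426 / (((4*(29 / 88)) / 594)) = 191964.41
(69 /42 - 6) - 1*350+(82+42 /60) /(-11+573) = -13934621 /39340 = -354.21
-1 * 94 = -94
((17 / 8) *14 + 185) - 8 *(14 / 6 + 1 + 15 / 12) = 2137 / 12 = 178.08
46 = 46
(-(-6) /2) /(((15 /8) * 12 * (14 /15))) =0.14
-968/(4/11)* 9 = -23958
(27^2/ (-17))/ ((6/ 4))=-486/ 17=-28.59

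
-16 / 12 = -4 / 3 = -1.33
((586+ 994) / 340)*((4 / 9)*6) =632 / 51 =12.39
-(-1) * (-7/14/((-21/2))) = 1/21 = 0.05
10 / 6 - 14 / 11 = 13 / 33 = 0.39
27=27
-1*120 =-120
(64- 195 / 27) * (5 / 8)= 2555 / 72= 35.49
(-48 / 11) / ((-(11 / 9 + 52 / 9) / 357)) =2448 / 11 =222.55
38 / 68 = 0.56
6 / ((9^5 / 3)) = 2 / 6561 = 0.00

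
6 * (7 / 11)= 42 / 11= 3.82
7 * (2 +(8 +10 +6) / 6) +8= 50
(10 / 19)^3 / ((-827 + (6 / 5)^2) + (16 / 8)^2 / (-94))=-1175000 / 6653799297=-0.00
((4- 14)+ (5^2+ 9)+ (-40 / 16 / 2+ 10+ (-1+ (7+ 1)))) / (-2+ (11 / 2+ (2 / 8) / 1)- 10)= -159 / 25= -6.36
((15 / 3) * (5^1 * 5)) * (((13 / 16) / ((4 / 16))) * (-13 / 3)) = -21125 / 12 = -1760.42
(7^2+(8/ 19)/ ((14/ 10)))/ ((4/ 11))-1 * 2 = 71063/ 532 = 133.58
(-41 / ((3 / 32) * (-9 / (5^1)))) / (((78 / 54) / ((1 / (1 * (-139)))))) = -6560 / 5421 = -1.21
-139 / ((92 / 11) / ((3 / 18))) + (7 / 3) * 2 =1.90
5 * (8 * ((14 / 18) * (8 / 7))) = 320 / 9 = 35.56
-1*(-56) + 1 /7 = 393 /7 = 56.14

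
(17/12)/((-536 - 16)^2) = 17/3656448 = 0.00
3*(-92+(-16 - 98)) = -618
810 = 810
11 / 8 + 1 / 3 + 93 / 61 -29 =-37723 / 1464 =-25.77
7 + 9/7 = 58/7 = 8.29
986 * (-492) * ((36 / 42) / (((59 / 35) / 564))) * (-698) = 5729250337920 / 59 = 97105937930.85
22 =22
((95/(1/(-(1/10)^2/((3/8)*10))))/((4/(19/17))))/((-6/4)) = 361/7650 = 0.05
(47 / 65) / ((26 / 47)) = 2209 / 1690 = 1.31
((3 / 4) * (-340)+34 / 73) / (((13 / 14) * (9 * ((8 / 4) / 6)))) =-260134 / 2847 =-91.37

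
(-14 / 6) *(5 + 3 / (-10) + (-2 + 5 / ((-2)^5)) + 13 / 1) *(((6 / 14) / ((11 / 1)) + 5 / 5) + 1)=-130153 / 1760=-73.95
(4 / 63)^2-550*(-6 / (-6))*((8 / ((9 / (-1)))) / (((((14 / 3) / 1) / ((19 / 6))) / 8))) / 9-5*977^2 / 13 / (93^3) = 294.43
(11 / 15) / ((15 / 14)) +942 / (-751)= -96296 / 168975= -0.57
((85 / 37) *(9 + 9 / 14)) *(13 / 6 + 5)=164475 / 1036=158.76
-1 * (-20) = 20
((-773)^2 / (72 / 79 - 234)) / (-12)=47204791 / 220968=213.63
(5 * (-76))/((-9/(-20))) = -7600/9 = -844.44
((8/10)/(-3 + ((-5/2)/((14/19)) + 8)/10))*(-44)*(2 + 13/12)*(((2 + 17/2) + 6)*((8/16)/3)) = 250712/2133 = 117.54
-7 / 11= -0.64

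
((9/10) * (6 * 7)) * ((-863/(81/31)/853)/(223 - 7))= -187271/2763720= -0.07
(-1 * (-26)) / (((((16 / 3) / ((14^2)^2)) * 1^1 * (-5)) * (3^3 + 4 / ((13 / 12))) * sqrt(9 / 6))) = -115934 * sqrt(6) / 285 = -996.42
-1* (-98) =98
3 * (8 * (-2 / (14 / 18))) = -432 / 7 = -61.71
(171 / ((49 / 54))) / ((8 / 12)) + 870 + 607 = 86224 / 49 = 1759.67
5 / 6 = 0.83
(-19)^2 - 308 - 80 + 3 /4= -105 /4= -26.25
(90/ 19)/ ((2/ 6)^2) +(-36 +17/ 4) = 827/ 76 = 10.88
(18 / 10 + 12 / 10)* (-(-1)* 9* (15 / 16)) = 405 / 16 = 25.31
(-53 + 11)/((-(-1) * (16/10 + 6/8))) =-17.87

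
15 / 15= 1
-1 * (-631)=631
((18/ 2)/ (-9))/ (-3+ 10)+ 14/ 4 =47/ 14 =3.36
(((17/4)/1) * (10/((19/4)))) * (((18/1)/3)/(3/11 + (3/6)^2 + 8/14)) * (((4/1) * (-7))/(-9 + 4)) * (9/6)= 2638944/6403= 412.14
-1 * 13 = -13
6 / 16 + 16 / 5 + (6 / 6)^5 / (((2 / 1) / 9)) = 323 / 40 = 8.08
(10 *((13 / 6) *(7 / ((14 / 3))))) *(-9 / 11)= -585 / 22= -26.59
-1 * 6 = -6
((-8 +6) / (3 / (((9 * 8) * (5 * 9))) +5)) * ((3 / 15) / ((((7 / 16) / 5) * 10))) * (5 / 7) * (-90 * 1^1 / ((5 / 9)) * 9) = 25194240 / 264649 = 95.20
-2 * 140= -280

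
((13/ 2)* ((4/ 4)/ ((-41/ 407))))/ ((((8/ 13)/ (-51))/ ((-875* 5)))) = -15347206875/ 656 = -23395132.43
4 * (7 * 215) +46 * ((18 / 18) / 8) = 24103 / 4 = 6025.75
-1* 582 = -582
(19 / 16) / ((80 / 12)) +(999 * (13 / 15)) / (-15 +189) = 47829 / 9280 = 5.15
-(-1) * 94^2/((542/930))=4108740/271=15161.40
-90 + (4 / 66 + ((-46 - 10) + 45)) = -3331 / 33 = -100.94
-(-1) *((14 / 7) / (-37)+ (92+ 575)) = 666.95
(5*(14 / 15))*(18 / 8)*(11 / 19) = 231 / 38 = 6.08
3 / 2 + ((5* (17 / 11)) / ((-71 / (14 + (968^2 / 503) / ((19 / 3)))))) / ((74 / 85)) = -20448179863 / 552337258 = -37.02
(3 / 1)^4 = 81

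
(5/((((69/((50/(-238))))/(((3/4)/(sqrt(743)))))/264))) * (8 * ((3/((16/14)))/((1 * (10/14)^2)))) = -48510 * sqrt(743)/290513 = -4.55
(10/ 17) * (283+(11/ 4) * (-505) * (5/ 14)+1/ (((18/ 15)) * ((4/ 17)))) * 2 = -87965/ 357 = -246.40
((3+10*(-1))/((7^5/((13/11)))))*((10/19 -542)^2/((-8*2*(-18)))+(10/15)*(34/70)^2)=-52681540262/105116440275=-0.50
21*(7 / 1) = 147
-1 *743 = -743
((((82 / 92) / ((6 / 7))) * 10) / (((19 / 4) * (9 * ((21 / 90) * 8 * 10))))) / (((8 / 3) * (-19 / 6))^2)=1845 / 10096448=0.00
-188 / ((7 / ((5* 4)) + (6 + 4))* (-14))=1880 / 1449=1.30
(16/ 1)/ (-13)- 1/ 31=-1.26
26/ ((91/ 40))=80/ 7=11.43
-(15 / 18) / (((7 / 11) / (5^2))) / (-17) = 1.93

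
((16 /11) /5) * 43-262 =-13722 /55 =-249.49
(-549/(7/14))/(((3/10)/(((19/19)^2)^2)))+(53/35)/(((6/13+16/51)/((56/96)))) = -37613087/10280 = -3658.86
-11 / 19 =-0.58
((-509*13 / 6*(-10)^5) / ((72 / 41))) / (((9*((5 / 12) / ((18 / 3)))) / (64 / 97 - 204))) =-53510620280000 / 2619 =-20431699228.71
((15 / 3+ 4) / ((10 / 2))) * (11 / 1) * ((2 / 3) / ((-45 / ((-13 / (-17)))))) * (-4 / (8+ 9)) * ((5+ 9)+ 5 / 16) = 32747 / 43350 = 0.76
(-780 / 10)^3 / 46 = -237276 / 23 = -10316.35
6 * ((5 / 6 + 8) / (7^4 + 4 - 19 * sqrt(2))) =1007 * sqrt(2) / 5783303 + 127465 / 5783303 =0.02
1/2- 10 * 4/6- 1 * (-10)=23/6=3.83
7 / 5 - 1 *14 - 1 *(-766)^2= -2933843 / 5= -586768.60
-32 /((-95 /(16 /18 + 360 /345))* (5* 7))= 0.02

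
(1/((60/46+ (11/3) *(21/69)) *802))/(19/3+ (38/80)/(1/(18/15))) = 10350/138688657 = 0.00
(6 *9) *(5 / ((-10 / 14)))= -378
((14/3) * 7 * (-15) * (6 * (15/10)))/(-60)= 147/2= 73.50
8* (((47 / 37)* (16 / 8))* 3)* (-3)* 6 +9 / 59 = -2395539 / 2183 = -1097.36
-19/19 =-1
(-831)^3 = -573856191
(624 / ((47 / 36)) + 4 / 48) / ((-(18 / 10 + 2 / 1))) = -1348075 / 10716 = -125.80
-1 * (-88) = 88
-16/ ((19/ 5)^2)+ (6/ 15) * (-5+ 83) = 54316/ 1805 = 30.09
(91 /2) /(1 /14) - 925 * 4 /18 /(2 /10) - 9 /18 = -7043 /18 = -391.28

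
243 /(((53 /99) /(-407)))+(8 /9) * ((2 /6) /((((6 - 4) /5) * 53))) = -264362353 /1431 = -184739.59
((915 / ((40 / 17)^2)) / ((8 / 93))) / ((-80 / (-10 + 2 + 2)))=14755473 / 102400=144.10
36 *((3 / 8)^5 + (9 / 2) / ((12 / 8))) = 886923 / 8192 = 108.27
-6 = -6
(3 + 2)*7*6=210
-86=-86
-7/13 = -0.54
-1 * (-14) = 14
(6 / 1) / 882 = 1 / 147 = 0.01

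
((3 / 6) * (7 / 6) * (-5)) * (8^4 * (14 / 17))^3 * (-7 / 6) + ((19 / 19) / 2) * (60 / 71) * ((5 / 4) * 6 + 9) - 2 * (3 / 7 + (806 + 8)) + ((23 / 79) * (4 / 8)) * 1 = 453475176600452398265 / 3472184142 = 130602283189.75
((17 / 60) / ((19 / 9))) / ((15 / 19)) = 17 / 100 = 0.17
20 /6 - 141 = -413 /3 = -137.67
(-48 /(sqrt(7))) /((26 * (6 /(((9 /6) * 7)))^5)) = -7203 * sqrt(7) /1664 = -11.45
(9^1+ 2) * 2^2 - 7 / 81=3557 / 81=43.91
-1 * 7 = -7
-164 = -164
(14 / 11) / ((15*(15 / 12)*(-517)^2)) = 0.00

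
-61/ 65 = -0.94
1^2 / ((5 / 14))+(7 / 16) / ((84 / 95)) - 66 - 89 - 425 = -576.71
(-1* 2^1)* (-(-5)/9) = -10/9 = -1.11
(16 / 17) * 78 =1248 / 17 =73.41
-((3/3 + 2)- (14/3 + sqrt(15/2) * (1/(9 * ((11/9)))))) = sqrt(30)/22 + 5/3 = 1.92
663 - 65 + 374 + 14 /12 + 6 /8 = 11687 /12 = 973.92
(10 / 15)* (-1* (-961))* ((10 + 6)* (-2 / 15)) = -61504 / 45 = -1366.76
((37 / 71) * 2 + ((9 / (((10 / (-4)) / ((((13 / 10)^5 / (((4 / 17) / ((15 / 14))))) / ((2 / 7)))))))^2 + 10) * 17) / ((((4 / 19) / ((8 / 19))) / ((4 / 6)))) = 11688026406645225661 / 11360000000000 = 1028875.56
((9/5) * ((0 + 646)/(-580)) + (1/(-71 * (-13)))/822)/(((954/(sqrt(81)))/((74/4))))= -20401401251/58306556100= -0.35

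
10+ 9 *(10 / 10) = 19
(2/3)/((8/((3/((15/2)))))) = 1/30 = 0.03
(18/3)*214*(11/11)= 1284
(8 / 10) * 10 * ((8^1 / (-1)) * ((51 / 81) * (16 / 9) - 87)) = 1335616 / 243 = 5496.36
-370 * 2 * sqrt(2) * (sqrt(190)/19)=-1480 * sqrt(95)/19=-759.22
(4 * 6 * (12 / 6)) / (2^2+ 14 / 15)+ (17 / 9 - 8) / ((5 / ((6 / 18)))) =9313 / 999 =9.32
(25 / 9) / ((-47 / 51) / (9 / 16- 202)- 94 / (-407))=50681675 / 4297398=11.79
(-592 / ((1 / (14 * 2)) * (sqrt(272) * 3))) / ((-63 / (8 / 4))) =1184 * sqrt(17) / 459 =10.64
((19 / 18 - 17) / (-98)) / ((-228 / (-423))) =1927 / 6384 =0.30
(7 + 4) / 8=11 / 8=1.38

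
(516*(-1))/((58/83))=-21414/29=-738.41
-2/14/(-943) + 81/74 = 534755/488474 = 1.09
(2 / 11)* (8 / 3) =0.48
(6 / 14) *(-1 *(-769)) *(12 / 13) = 27684 / 91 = 304.22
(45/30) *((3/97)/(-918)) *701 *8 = -1402/4947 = -0.28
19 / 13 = 1.46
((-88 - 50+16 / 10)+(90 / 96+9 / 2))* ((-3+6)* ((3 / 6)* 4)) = -31431 / 40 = -785.78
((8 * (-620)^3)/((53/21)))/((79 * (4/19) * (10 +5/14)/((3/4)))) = -3289245.55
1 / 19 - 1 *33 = -626 / 19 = -32.95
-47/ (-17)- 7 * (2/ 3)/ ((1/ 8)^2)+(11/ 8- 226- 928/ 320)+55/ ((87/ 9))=-517.74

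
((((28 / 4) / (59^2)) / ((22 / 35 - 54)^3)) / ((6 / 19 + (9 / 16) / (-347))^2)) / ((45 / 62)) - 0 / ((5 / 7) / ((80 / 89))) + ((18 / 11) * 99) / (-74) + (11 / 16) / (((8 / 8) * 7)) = -30366657928124536389134555 / 14522725832916115334410128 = -2.09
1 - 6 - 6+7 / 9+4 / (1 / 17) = 520 / 9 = 57.78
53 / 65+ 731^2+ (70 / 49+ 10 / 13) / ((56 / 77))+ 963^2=665088896 / 455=1461733.84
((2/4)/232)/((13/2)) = 0.00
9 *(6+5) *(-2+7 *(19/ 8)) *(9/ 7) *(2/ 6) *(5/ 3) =1034.20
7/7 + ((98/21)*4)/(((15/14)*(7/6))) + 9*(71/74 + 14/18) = 35041/1110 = 31.57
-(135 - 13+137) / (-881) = 259 / 881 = 0.29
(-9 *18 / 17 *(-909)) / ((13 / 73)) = 10749834 / 221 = 48641.78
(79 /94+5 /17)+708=1133197 /1598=709.13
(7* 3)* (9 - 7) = 42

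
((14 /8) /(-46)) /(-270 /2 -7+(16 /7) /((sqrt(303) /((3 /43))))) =2107 * sqrt(303) /2121919443254+4547898397 /16975355546032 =0.00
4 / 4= 1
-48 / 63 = -16 / 21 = -0.76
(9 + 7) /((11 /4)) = 5.82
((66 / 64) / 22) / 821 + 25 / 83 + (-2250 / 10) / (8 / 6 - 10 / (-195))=-707373351 / 4361152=-162.20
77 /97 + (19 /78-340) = -2564591 /7566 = -338.96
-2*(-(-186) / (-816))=31 / 68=0.46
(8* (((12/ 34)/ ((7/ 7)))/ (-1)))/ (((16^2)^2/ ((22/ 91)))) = -33/ 3168256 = -0.00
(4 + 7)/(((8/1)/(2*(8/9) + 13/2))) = 1639/144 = 11.38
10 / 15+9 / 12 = 17 / 12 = 1.42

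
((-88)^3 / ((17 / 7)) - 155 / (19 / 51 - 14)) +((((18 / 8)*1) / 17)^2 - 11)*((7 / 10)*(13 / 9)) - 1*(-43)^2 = -16338950929847 / 57846240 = -282454.85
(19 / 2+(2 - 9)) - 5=-5 / 2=-2.50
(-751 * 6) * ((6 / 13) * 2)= -54072 / 13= -4159.38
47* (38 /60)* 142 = 63403 /15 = 4226.87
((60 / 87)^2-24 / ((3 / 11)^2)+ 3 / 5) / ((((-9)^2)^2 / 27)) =-4056871 / 3065445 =-1.32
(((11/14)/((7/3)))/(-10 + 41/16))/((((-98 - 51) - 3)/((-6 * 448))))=-12672/15827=-0.80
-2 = -2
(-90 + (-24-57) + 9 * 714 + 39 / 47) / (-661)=-9.46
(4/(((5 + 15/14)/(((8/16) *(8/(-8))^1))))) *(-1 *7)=196/85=2.31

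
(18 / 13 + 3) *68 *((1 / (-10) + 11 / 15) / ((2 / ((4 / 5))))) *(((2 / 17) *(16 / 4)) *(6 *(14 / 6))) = 161728 / 325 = 497.62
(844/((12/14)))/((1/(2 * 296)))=1748768/3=582922.67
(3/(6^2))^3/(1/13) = 13/1728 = 0.01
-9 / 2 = -4.50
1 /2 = 0.50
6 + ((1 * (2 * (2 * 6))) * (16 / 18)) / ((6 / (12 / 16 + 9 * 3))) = 314 / 3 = 104.67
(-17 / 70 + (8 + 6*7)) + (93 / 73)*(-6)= 215199 / 5110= 42.11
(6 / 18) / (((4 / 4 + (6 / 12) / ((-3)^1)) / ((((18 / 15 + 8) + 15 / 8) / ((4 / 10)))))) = 11.08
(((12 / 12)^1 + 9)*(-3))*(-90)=2700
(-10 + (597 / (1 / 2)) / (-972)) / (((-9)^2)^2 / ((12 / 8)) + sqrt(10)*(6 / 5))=-27285 / 10628812 + 1819*sqrt(10) / 2582801316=-0.00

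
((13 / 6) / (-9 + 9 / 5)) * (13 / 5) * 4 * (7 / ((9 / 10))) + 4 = -4943 / 243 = -20.34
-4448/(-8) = 556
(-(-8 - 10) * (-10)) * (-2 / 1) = 360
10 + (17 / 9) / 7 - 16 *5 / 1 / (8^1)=17 / 63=0.27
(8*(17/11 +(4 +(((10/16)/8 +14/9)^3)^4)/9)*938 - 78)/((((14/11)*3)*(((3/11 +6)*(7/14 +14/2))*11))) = 521877003210790872477039769186534157131/3261234049857104112551338403879190528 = 160.02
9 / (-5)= -9 / 5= -1.80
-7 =-7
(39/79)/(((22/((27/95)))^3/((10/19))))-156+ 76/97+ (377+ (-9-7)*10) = 8212281585880489/132920291441300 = 61.78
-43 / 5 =-8.60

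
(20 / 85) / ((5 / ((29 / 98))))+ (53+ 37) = 374908 / 4165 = 90.01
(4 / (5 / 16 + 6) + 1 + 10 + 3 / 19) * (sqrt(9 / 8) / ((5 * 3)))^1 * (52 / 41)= 294164 * sqrt(2) / 393395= 1.06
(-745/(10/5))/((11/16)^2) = -95360/121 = -788.10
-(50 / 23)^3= -125000 / 12167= -10.27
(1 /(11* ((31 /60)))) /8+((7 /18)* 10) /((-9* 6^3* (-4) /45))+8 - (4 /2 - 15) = 55801931 /2651616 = 21.04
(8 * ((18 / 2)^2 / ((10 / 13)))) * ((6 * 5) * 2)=50544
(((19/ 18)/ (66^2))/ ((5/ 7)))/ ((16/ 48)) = 133/ 130680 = 0.00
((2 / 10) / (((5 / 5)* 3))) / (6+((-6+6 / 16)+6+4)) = 8 / 1245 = 0.01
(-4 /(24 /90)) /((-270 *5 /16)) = 0.18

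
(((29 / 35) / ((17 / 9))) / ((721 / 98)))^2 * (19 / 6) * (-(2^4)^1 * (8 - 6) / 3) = -9203904 / 76650025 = -0.12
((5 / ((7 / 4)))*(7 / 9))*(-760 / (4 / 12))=-15200 / 3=-5066.67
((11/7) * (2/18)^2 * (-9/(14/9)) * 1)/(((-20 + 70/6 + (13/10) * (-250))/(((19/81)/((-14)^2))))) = 209/518616000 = 0.00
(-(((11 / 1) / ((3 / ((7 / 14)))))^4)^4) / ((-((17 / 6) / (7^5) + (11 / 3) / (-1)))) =-772277109817057309927 / 173844785642176512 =-4442.34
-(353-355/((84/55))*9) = 48691/28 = 1738.96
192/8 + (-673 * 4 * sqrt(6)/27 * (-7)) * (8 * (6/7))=24 + 43072 * sqrt(6)/9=11746.71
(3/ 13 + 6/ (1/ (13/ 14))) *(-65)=-2640/ 7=-377.14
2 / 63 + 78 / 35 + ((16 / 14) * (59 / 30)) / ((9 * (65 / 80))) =31544 / 12285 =2.57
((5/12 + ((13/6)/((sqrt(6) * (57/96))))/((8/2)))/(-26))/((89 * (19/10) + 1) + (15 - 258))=10 * sqrt(6)/124659 + 25/113724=0.00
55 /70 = 11 /14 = 0.79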